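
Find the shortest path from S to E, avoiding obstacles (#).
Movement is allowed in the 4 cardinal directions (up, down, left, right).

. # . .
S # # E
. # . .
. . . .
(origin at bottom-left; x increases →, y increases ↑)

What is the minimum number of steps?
7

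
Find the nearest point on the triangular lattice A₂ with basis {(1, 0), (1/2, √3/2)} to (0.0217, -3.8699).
(0, -3.464)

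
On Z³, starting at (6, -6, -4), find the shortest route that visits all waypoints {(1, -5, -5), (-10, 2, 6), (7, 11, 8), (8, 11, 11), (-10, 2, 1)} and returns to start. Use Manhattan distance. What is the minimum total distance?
102
(one optimal route: (6, -6, -4) → (1, -5, -5) → (-10, 2, 1) → (-10, 2, 6) → (7, 11, 8) → (8, 11, 11) → (6, -6, -4))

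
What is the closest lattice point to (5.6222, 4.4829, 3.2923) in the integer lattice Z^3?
(6, 4, 3)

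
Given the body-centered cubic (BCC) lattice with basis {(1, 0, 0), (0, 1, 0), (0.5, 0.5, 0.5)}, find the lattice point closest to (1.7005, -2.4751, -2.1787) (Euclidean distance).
(1.5, -2.5, -2.5)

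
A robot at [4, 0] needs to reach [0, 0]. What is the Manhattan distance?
4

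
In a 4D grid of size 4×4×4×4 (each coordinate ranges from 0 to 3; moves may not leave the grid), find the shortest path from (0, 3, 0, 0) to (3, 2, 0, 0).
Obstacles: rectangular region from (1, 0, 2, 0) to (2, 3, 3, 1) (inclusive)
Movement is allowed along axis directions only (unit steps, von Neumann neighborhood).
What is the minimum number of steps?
4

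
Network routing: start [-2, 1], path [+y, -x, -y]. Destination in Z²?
(-3, 1)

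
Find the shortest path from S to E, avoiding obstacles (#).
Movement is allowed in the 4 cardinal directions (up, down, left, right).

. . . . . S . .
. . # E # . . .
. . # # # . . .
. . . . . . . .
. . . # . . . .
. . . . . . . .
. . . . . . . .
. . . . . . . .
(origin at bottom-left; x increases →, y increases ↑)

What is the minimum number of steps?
3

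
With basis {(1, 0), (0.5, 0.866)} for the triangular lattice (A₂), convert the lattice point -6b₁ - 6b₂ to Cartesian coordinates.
(-9, -5.196)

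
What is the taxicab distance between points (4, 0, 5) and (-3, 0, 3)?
9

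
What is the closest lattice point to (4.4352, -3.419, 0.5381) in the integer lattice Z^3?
(4, -3, 1)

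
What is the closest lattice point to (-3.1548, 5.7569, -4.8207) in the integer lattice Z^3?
(-3, 6, -5)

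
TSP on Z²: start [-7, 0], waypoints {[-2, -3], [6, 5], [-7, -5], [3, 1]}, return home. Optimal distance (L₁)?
46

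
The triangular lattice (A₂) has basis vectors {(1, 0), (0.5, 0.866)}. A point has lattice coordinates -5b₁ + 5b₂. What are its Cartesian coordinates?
(-2.5, 4.33)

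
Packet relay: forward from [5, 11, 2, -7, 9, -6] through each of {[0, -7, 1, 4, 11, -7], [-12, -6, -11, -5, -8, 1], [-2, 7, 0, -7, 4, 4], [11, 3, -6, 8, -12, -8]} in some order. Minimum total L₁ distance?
193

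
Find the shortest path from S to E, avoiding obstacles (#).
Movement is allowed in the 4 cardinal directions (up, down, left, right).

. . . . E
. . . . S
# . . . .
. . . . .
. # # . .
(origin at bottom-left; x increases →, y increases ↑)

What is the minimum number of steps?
1
(one shortest path: (4, 3) → (4, 4))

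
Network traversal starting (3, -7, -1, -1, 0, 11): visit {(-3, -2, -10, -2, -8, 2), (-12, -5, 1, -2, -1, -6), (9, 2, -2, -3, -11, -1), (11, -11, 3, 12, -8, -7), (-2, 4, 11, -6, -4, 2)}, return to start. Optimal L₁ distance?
248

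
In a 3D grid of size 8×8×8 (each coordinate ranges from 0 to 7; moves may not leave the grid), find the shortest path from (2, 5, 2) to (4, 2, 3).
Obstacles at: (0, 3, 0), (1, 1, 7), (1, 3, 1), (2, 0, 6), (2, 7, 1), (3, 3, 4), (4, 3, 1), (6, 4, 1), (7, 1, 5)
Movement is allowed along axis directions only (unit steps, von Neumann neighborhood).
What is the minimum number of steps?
6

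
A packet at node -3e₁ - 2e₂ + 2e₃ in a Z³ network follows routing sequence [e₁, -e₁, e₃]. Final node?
(-3, -2, 3)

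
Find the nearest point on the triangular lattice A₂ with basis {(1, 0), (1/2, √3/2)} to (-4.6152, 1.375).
(-4.5, 0.866)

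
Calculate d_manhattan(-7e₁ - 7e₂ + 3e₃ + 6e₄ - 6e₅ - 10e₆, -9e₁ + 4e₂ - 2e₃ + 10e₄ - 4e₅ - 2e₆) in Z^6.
32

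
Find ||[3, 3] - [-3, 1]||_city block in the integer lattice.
8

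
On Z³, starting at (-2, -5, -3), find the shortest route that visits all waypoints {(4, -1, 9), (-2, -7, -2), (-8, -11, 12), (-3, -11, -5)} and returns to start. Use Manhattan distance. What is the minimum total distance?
80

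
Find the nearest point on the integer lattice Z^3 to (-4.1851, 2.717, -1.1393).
(-4, 3, -1)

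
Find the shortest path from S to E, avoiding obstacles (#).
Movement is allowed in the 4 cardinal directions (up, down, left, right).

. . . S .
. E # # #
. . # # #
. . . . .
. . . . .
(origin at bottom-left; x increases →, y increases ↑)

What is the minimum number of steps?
3
(one shortest path: (3, 4) → (2, 4) → (1, 4) → (1, 3))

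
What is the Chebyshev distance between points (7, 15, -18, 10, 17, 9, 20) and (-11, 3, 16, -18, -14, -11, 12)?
34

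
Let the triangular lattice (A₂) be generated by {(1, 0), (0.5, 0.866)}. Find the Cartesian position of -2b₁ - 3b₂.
(-3.5, -2.598)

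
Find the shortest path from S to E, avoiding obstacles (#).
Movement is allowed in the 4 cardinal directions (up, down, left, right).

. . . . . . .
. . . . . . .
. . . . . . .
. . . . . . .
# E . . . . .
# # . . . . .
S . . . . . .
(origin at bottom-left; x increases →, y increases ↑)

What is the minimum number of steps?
5
(one shortest path: (0, 0) → (1, 0) → (2, 0) → (2, 1) → (2, 2) → (1, 2))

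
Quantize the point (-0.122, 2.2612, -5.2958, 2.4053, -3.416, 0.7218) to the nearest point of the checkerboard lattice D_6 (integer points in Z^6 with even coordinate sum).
(0, 2, -5, 2, -4, 1)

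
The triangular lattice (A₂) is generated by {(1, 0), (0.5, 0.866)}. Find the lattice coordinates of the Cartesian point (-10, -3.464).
-8b₁ - 4b₂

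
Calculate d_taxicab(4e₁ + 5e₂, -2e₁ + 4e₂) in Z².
7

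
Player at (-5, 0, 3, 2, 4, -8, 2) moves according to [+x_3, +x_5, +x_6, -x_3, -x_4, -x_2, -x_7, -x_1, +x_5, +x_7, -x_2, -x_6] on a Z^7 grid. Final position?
(-6, -2, 3, 1, 6, -8, 2)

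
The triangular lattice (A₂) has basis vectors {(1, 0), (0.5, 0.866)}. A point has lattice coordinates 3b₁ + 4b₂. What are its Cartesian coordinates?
(5, 3.464)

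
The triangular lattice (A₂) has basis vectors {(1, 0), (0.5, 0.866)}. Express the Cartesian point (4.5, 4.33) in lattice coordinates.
2b₁ + 5b₂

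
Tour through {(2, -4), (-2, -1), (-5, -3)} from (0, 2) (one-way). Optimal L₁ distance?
18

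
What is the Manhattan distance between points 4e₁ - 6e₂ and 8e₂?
18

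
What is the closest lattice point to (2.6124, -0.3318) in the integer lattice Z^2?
(3, 0)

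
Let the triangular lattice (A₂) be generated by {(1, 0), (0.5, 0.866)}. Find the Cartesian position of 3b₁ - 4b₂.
(1, -3.464)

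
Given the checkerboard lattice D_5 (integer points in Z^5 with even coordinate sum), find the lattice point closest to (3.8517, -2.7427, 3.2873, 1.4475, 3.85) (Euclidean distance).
(4, -3, 3, 2, 4)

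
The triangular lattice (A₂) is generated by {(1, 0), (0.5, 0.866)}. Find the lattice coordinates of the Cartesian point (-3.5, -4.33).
-b₁ - 5b₂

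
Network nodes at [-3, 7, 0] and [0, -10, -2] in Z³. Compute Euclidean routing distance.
17.3781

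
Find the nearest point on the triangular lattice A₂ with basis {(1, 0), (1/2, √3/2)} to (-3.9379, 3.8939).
(-4, 3.464)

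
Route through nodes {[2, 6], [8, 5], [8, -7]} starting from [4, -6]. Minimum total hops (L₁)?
24
(one optimal route: (4, -6) → (8, -7) → (8, 5) → (2, 6))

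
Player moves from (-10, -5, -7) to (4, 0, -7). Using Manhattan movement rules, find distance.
19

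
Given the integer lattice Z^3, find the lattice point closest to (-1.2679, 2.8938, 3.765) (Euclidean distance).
(-1, 3, 4)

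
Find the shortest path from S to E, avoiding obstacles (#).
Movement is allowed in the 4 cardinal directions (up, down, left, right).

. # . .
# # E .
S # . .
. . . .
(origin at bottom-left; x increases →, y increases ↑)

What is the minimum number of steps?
5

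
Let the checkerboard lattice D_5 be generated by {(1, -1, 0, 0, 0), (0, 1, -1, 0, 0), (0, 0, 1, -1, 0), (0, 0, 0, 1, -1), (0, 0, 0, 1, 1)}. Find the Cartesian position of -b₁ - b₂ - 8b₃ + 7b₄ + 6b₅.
(-1, 0, -7, 21, -1)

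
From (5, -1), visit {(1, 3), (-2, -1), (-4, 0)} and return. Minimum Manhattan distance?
26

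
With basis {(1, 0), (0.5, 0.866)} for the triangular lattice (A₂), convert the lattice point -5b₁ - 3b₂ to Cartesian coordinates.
(-6.5, -2.598)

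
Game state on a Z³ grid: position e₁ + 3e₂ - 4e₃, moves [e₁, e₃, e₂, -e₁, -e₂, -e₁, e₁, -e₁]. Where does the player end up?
(0, 3, -3)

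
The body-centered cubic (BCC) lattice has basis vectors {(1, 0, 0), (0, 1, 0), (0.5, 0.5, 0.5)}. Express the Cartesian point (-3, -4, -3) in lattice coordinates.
-b₂ - 6b₃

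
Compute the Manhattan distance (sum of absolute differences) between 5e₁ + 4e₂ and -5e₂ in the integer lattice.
14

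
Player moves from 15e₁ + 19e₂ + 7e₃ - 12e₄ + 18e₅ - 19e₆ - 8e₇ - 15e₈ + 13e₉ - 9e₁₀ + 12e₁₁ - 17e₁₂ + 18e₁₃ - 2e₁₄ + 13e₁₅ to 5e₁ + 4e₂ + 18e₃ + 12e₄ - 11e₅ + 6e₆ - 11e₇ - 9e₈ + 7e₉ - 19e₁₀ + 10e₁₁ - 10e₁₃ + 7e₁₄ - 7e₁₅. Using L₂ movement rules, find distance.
65.0154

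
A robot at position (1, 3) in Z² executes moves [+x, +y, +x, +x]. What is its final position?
(4, 4)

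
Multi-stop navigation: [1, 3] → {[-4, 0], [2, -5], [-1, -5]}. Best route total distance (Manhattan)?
19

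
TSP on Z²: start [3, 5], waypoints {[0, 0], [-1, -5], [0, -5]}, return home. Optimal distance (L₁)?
28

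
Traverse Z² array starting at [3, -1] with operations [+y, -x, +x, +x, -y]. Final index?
(4, -1)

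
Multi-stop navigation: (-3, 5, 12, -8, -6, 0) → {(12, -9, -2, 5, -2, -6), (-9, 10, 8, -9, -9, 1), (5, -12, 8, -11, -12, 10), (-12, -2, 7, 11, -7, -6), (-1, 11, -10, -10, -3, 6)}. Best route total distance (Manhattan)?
233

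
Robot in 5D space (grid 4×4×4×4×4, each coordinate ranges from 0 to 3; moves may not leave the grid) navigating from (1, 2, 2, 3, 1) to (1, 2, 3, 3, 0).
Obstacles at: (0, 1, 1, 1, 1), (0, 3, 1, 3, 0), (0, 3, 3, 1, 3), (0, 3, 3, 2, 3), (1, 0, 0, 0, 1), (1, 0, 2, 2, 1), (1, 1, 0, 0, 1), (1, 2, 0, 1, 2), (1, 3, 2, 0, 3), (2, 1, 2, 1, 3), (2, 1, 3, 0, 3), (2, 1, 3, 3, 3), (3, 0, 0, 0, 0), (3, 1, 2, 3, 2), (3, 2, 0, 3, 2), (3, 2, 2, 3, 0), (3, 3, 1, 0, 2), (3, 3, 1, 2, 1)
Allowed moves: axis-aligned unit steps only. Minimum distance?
2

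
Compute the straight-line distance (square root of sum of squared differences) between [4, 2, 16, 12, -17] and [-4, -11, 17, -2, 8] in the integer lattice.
32.4808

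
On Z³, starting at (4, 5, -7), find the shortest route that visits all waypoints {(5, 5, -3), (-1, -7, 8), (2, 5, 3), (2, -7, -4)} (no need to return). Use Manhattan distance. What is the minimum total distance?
48
(one optimal route: (4, 5, -7) → (5, 5, -3) → (2, 5, 3) → (2, -7, -4) → (-1, -7, 8))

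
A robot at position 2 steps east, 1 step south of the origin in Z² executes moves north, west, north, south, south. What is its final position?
(1, -1)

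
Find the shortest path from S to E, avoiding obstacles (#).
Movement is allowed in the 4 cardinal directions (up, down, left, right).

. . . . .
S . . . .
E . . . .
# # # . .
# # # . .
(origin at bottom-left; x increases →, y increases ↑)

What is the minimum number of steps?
1
(one shortest path: (0, 3) → (0, 2))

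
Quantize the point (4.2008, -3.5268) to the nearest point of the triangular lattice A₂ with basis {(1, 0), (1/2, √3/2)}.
(4, -3.464)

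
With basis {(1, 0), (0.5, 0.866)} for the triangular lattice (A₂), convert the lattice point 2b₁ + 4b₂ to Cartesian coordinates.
(4, 3.464)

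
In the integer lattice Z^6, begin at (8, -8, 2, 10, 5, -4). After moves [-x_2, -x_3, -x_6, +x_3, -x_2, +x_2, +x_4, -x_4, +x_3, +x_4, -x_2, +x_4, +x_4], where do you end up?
(8, -10, 3, 13, 5, -5)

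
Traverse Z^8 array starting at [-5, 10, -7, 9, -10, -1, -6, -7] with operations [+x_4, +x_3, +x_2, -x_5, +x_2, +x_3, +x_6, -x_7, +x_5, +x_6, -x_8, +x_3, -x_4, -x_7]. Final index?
(-5, 12, -4, 9, -10, 1, -8, -8)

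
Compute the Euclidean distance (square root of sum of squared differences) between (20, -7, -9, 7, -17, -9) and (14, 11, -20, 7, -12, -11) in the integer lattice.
22.5832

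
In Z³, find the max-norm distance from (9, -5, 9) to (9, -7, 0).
9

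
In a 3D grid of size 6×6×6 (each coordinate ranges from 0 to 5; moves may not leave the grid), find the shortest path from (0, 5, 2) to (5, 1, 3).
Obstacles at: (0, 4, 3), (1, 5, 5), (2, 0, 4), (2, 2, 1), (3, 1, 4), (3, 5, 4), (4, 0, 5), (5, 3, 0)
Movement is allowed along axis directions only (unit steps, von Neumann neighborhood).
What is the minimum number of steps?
10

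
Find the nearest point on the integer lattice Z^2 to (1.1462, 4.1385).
(1, 4)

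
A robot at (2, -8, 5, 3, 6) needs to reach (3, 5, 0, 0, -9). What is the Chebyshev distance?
15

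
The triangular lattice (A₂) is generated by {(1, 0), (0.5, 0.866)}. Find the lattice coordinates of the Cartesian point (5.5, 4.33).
3b₁ + 5b₂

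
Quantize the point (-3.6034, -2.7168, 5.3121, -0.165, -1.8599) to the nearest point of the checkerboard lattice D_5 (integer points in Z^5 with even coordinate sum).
(-4, -3, 5, 0, -2)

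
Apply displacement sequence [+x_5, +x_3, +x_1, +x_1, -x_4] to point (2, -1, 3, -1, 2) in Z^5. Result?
(4, -1, 4, -2, 3)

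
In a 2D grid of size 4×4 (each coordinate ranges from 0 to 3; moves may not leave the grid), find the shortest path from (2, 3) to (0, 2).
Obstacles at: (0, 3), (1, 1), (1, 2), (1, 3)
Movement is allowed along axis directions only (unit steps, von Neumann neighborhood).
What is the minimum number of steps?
7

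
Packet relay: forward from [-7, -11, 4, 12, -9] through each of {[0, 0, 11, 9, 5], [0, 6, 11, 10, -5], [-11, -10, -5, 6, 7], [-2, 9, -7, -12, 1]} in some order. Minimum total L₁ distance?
146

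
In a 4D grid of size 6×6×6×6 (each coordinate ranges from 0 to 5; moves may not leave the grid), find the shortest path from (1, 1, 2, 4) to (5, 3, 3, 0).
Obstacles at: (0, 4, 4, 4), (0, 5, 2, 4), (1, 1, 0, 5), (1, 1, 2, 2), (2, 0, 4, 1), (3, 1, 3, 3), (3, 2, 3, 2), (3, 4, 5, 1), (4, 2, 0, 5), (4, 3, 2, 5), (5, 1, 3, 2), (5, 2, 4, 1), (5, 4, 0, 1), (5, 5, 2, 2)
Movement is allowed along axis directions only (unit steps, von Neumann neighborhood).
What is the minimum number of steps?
11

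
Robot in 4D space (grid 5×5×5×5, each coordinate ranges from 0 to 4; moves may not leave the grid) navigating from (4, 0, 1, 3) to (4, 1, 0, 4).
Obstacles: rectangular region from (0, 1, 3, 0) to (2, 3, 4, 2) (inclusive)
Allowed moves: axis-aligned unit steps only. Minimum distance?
3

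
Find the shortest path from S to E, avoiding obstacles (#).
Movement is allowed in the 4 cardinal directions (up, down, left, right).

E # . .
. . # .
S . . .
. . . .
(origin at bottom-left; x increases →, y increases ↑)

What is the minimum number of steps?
2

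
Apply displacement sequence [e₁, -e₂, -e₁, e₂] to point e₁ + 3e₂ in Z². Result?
(1, 3)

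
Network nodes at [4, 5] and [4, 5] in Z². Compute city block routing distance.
0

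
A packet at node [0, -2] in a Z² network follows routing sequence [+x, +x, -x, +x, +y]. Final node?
(2, -1)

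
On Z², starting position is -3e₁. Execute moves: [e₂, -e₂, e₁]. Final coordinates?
(-2, 0)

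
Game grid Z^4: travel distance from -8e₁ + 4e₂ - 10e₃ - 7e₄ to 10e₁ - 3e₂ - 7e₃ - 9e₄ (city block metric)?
30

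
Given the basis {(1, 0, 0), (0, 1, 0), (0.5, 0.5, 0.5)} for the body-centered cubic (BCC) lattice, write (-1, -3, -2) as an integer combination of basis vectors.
b₁ - b₂ - 4b₃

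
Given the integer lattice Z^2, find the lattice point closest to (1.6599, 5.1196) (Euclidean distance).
(2, 5)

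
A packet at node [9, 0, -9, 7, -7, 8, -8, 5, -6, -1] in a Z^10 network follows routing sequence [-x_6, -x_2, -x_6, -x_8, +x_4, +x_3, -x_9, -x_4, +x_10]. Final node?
(9, -1, -8, 7, -7, 6, -8, 4, -7, 0)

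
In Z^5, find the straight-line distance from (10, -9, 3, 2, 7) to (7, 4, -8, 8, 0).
19.5959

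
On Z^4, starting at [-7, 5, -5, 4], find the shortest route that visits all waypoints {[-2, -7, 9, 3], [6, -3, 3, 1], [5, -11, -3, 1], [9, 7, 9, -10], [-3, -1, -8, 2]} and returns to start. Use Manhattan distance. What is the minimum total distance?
154
(one optimal route: (-7, 5, -5, 4) → (-2, -7, 9, 3) → (9, 7, 9, -10) → (6, -3, 3, 1) → (5, -11, -3, 1) → (-3, -1, -8, 2) → (-7, 5, -5, 4))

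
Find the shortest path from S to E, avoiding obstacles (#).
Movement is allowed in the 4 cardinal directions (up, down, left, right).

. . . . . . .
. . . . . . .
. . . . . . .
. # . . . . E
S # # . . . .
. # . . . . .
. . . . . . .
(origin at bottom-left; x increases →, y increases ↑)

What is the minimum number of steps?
9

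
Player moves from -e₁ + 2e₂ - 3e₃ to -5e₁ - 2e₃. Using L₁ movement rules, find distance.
7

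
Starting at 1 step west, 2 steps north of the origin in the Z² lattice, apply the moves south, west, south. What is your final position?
(-2, 0)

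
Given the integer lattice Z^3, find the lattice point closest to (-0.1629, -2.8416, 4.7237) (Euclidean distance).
(0, -3, 5)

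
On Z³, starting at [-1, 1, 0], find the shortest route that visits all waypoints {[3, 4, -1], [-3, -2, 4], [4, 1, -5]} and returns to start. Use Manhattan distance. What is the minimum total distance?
44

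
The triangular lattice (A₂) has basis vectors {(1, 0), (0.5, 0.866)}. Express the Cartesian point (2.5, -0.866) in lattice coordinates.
3b₁ - b₂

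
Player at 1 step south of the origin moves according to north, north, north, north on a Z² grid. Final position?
(0, 3)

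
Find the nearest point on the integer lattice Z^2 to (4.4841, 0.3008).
(4, 0)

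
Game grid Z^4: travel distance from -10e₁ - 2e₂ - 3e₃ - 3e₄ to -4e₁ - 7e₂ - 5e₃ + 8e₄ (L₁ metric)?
24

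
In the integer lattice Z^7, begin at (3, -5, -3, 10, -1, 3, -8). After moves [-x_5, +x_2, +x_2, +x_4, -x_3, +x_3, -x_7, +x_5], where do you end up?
(3, -3, -3, 11, -1, 3, -9)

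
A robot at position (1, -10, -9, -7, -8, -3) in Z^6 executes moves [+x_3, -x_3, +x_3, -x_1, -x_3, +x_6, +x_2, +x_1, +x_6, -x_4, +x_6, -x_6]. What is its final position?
(1, -9, -9, -8, -8, -1)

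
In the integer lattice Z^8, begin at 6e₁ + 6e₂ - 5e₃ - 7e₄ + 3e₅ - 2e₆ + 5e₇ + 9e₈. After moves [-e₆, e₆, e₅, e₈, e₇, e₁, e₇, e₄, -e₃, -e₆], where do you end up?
(7, 6, -6, -6, 4, -3, 7, 10)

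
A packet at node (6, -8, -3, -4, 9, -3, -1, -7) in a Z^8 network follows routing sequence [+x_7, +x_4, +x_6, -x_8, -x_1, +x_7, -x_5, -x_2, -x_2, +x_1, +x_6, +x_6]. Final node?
(6, -10, -3, -3, 8, 0, 1, -8)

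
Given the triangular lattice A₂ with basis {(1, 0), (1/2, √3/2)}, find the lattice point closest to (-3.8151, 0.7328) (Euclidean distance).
(-3.5, 0.866)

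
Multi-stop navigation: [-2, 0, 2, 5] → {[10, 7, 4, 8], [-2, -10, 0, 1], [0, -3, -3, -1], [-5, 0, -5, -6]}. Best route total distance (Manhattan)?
90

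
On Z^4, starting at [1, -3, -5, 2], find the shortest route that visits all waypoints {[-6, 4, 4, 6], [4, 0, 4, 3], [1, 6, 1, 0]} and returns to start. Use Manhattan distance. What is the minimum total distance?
68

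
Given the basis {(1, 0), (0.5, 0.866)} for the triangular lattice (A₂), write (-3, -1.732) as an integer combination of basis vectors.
-2b₁ - 2b₂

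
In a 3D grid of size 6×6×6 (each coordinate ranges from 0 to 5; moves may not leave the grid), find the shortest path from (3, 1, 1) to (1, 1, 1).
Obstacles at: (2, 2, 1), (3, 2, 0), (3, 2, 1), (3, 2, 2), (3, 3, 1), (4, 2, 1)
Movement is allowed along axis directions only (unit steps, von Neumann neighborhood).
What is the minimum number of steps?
2
(one shortest path: (3, 1, 1) → (2, 1, 1) → (1, 1, 1))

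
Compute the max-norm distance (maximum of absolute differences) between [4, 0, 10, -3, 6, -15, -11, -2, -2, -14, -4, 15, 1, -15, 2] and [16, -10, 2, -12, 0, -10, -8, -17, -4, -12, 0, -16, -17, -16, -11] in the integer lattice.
31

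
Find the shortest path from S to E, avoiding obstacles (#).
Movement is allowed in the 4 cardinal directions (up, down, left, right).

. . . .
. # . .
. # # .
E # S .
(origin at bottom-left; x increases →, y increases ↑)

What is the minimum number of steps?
10
(one shortest path: (2, 0) → (3, 0) → (3, 1) → (3, 2) → (2, 2) → (2, 3) → (1, 3) → (0, 3) → (0, 2) → (0, 1) → (0, 0))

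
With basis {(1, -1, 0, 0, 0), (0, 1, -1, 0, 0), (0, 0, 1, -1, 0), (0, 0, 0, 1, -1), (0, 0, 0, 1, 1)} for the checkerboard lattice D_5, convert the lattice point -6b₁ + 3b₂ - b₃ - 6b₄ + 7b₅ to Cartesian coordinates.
(-6, 9, -4, 2, 13)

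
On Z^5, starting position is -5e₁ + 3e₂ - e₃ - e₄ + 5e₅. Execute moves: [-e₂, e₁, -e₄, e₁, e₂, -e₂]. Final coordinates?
(-3, 2, -1, -2, 5)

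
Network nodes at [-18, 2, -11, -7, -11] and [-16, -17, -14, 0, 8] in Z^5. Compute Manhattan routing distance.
50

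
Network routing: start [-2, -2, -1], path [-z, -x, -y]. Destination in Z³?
(-3, -3, -2)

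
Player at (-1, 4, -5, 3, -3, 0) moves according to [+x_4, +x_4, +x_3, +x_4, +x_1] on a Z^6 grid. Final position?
(0, 4, -4, 6, -3, 0)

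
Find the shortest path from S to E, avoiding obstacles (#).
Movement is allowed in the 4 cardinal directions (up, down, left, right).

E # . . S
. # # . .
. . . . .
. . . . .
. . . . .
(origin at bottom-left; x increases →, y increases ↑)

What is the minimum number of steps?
8
(one shortest path: (4, 4) → (3, 4) → (3, 3) → (3, 2) → (2, 2) → (1, 2) → (0, 2) → (0, 3) → (0, 4))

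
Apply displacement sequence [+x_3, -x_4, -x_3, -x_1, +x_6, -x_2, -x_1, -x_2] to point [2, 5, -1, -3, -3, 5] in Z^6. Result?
(0, 3, -1, -4, -3, 6)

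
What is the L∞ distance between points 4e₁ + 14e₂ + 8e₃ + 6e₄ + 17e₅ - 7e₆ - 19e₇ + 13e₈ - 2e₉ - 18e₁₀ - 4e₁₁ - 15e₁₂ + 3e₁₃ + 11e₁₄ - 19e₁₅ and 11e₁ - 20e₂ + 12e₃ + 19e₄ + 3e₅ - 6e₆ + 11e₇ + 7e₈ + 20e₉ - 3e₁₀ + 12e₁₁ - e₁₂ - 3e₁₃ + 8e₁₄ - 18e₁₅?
34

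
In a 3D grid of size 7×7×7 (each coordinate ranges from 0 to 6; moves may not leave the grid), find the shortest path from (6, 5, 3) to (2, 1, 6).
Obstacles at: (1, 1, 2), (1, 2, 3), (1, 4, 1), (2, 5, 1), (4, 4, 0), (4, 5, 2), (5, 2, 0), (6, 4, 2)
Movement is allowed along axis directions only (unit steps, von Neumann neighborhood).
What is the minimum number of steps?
11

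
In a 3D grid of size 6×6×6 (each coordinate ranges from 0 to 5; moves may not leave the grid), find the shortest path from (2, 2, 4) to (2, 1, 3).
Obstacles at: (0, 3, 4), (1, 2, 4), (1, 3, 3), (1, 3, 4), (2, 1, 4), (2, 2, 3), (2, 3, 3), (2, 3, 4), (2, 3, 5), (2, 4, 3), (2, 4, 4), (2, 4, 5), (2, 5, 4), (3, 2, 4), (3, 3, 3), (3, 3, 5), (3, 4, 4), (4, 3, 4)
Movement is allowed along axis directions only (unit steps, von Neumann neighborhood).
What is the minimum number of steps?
6
(one shortest path: (2, 2, 4) → (2, 2, 5) → (1, 2, 5) → (1, 1, 5) → (1, 1, 4) → (1, 1, 3) → (2, 1, 3))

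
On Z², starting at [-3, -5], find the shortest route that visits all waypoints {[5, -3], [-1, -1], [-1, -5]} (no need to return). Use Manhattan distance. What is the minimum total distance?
14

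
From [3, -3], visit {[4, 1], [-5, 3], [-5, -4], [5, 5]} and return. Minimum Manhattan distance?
38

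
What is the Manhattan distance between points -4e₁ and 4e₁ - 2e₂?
10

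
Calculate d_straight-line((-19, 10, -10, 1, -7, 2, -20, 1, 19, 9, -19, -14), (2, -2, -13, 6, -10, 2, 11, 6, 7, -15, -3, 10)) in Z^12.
56.2672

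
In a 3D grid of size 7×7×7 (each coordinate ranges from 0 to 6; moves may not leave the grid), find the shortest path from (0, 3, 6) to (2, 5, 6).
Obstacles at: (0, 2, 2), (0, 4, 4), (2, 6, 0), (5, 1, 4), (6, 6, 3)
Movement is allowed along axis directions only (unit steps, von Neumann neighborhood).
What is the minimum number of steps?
4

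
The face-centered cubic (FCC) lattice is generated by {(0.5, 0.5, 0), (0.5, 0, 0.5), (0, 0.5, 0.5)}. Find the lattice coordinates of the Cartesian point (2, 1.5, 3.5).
4b₂ + 3b₃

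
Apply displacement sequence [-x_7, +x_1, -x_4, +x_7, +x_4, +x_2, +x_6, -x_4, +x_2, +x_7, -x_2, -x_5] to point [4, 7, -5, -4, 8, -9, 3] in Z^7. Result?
(5, 8, -5, -5, 7, -8, 4)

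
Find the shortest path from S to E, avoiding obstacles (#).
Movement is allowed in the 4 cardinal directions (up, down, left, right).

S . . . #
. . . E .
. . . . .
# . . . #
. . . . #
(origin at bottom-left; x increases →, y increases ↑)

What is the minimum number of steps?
4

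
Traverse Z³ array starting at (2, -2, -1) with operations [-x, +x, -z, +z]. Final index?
(2, -2, -1)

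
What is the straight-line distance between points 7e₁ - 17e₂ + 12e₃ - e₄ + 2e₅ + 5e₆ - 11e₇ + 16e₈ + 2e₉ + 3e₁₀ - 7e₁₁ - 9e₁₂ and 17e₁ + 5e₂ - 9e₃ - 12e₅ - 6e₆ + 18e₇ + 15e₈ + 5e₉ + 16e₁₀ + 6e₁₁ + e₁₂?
51.303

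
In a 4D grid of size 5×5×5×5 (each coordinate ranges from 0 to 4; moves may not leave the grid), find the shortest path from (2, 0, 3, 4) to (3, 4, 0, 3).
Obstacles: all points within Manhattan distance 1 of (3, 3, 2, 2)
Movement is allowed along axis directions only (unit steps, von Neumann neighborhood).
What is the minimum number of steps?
9
(one shortest path: (2, 0, 3, 4) → (3, 0, 3, 4) → (3, 1, 3, 4) → (3, 2, 3, 4) → (3, 3, 3, 4) → (3, 4, 3, 4) → (3, 4, 2, 4) → (3, 4, 1, 4) → (3, 4, 0, 4) → (3, 4, 0, 3))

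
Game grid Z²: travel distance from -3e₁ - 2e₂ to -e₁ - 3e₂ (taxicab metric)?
3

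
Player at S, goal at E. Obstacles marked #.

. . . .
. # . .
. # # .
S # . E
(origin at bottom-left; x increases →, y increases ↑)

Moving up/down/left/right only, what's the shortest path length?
9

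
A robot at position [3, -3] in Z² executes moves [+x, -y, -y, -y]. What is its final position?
(4, -6)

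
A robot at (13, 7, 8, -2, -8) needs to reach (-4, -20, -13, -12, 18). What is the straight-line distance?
47.2758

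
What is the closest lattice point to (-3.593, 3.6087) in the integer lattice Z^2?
(-4, 4)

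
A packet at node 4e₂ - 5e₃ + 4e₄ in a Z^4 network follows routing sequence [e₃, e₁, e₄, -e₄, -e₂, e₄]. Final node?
(1, 3, -4, 5)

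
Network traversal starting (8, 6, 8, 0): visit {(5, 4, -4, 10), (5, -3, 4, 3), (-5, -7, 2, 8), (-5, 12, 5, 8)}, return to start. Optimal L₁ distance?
118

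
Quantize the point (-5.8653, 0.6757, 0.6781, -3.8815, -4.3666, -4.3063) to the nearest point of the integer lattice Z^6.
(-6, 1, 1, -4, -4, -4)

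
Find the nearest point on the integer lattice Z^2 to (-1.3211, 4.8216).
(-1, 5)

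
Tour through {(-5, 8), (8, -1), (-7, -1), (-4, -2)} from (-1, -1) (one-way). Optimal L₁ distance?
37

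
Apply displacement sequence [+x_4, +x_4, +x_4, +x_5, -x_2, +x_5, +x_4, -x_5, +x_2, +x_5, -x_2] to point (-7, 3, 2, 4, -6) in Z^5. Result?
(-7, 2, 2, 8, -4)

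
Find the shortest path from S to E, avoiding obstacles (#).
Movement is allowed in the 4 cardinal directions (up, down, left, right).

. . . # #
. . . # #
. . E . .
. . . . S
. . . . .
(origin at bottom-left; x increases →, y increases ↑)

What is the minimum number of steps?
3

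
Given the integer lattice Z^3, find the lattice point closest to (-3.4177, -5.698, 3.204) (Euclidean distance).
(-3, -6, 3)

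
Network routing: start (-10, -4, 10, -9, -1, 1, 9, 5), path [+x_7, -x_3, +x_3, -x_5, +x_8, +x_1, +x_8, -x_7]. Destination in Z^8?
(-9, -4, 10, -9, -2, 1, 9, 7)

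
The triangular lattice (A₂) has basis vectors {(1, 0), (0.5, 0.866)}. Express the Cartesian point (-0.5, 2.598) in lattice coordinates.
-2b₁ + 3b₂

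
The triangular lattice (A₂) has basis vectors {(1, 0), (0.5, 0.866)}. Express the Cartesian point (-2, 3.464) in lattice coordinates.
-4b₁ + 4b₂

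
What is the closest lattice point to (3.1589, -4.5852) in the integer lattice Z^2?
(3, -5)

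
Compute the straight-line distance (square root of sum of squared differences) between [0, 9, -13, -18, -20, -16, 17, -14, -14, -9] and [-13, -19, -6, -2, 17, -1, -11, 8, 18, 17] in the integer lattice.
76.2889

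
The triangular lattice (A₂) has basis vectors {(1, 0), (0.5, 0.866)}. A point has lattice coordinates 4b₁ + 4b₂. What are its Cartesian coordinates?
(6, 3.464)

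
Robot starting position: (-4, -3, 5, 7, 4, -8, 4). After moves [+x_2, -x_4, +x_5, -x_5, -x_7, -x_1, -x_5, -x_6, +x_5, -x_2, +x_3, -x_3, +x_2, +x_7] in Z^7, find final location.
(-5, -2, 5, 6, 4, -9, 4)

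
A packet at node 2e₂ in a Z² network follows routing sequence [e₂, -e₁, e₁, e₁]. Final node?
(1, 3)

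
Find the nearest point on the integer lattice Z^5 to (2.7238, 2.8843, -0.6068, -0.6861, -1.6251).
(3, 3, -1, -1, -2)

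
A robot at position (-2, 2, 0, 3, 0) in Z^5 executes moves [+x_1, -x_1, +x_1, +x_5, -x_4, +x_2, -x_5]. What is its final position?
(-1, 3, 0, 2, 0)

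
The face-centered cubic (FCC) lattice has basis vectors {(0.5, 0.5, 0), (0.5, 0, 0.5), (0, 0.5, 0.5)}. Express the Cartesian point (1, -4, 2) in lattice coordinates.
-5b₁ + 7b₂ - 3b₃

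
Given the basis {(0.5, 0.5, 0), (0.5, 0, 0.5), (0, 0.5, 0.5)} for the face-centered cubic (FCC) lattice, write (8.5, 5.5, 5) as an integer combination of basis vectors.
9b₁ + 8b₂ + 2b₃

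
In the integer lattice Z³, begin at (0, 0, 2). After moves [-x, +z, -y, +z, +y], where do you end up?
(-1, 0, 4)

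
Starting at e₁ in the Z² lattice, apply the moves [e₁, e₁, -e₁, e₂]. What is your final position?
(2, 1)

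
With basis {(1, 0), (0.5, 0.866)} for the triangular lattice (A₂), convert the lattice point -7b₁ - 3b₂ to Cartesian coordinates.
(-8.5, -2.598)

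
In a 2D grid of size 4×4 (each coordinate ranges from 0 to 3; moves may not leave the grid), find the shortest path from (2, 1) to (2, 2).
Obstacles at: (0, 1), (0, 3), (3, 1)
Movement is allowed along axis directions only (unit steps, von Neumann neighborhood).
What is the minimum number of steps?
1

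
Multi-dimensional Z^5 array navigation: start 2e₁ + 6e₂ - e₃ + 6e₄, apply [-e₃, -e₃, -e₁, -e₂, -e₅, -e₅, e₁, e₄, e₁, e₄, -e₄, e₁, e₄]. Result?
(4, 5, -3, 8, -2)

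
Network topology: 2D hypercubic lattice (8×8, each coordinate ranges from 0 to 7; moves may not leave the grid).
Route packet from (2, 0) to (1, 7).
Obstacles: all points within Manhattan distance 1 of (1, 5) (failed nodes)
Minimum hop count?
10
(one shortest path: (2, 0) → (3, 0) → (3, 1) → (3, 2) → (3, 3) → (3, 4) → (3, 5) → (3, 6) → (2, 6) → (2, 7) → (1, 7))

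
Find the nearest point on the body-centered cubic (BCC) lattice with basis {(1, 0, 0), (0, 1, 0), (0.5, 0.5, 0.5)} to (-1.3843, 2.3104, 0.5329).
(-1.5, 2.5, 0.5)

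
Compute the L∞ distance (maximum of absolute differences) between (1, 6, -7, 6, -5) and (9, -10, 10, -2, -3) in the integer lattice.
17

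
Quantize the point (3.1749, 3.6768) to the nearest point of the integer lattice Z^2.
(3, 4)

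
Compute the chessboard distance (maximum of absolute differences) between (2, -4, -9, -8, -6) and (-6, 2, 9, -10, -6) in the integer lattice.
18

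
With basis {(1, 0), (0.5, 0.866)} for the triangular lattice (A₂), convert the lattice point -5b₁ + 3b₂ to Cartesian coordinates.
(-3.5, 2.598)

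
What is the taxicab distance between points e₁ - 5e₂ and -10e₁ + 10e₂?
26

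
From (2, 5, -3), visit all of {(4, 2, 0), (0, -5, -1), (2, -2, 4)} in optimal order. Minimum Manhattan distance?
28
(one optimal route: (2, 5, -3) → (4, 2, 0) → (2, -2, 4) → (0, -5, -1))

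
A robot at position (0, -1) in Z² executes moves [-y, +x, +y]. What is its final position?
(1, -1)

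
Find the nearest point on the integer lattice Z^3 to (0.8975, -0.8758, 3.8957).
(1, -1, 4)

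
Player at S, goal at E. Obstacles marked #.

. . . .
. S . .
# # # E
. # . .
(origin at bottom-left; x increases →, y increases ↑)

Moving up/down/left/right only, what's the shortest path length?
3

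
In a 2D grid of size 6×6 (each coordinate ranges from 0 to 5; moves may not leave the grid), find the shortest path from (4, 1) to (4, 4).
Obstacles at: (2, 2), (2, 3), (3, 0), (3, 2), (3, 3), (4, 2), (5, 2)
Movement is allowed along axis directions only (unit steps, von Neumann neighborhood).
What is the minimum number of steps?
9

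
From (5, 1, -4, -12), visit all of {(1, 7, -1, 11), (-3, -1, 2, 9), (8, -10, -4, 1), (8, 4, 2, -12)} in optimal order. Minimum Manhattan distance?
96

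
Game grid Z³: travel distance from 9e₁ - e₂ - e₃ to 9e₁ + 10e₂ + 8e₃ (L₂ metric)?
14.2127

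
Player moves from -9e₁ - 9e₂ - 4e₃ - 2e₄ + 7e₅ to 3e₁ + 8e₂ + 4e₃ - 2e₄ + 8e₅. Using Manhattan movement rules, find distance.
38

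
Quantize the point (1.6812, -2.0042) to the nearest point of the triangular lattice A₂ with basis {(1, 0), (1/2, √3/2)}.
(2, -1.732)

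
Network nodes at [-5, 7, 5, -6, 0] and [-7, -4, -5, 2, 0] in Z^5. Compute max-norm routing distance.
11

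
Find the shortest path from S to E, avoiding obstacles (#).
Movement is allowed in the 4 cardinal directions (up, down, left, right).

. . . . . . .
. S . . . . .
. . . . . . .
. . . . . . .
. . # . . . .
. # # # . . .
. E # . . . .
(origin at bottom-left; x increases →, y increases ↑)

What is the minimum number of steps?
7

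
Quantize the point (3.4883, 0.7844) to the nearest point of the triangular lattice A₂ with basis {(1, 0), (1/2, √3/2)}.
(3.5, 0.866)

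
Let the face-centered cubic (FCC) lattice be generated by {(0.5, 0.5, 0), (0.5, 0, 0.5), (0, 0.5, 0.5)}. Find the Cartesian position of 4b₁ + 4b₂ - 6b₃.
(4, -1, -1)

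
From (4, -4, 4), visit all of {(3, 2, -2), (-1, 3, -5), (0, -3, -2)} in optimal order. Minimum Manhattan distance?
27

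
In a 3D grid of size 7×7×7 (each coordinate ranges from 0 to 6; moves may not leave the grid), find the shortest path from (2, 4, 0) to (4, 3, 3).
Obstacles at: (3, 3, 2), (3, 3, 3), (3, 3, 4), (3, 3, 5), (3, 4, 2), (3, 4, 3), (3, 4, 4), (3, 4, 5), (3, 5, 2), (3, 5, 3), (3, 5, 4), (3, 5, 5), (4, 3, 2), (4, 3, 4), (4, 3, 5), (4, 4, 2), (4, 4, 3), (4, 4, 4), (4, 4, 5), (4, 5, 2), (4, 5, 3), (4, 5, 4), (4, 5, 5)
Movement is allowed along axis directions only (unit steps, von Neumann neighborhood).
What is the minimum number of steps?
8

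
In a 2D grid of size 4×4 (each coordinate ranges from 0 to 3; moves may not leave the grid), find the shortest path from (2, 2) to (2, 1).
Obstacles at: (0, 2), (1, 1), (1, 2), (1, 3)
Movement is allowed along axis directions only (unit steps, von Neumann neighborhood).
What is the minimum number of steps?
1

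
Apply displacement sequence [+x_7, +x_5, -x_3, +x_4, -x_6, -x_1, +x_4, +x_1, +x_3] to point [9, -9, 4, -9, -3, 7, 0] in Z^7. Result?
(9, -9, 4, -7, -2, 6, 1)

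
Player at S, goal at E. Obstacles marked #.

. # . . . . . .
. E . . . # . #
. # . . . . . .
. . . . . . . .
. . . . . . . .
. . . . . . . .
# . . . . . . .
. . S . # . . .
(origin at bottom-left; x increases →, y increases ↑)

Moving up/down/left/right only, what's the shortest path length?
7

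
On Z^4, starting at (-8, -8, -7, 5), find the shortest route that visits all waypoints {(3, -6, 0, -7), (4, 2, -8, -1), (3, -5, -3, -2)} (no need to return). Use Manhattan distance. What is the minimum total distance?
52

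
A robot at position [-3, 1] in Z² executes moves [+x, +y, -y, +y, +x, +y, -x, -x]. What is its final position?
(-3, 3)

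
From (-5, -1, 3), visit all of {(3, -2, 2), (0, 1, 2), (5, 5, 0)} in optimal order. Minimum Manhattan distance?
25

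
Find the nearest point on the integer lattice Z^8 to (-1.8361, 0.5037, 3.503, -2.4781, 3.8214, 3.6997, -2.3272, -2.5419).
(-2, 1, 4, -2, 4, 4, -2, -3)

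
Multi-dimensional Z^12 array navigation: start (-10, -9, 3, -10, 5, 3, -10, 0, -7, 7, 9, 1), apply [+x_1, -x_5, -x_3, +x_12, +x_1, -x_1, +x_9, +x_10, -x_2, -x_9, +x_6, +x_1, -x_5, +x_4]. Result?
(-8, -10, 2, -9, 3, 4, -10, 0, -7, 8, 9, 2)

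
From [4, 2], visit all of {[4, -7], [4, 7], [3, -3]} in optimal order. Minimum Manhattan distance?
21
(one optimal route: (4, 2) → (4, 7) → (3, -3) → (4, -7))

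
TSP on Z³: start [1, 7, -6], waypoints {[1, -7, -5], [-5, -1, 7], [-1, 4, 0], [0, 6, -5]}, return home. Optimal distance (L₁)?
66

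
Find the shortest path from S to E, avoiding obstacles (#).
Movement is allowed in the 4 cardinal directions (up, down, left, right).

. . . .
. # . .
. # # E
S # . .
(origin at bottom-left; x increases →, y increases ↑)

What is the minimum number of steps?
8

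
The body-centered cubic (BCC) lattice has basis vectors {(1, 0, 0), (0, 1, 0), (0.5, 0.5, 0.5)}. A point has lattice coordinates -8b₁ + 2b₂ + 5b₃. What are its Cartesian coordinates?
(-5.5, 4.5, 2.5)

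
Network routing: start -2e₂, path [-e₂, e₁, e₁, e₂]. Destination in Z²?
(2, -2)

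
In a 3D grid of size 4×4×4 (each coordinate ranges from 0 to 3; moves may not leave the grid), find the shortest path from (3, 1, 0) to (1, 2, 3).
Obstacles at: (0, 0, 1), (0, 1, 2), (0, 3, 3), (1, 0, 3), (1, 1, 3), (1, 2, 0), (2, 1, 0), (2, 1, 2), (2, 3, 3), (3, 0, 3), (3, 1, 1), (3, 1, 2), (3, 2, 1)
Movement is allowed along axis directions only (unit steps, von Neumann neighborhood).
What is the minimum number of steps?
6
(one shortest path: (3, 1, 0) → (3, 2, 0) → (2, 2, 0) → (2, 2, 1) → (1, 2, 1) → (1, 2, 2) → (1, 2, 3))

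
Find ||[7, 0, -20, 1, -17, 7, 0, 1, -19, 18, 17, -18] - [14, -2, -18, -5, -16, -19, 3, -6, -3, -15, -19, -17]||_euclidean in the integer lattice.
58.9067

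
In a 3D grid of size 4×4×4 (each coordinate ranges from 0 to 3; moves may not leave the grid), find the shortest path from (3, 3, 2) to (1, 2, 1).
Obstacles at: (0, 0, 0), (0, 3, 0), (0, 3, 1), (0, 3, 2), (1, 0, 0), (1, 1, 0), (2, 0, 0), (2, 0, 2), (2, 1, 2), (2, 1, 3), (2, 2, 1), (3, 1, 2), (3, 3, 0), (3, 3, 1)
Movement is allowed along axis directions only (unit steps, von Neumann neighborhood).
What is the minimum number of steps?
4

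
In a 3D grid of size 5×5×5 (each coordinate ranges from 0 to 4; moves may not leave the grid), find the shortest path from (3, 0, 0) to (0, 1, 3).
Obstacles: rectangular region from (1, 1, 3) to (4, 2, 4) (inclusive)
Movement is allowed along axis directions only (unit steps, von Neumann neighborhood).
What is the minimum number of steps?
7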